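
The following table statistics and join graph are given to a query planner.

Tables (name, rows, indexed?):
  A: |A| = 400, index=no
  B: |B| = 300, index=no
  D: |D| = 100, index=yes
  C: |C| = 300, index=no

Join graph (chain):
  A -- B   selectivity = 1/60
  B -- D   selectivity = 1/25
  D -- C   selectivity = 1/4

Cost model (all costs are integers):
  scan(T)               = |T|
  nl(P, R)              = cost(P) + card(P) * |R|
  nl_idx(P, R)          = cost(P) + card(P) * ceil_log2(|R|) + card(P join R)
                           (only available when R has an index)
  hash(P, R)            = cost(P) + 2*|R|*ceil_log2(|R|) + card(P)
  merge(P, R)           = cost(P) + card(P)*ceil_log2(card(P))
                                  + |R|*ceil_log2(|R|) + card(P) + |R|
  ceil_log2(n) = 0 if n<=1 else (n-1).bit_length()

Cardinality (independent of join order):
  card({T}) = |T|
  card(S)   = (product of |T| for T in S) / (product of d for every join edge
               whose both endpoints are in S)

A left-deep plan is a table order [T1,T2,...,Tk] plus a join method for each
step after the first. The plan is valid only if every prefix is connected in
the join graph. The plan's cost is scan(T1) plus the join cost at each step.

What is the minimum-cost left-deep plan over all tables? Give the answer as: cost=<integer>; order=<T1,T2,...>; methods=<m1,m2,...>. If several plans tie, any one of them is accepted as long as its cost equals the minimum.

cost=23000; order=A,B,D,C; methods=hash,hash,hash

Selinger DP (subsets sized 1..n):
  {A}: scan cost=400, card=400
  {B}: scan cost=300, card=300
  {D}: scan cost=100, card=100
  {C}: scan cost=300, card=300
  {AB}: card=2000; try (B,hash)→6200, (A,merge)→7300, (B,merge)→7400, (A,hash)→7800, (A,nl)→120300, (B,nl)→120400; best=6200 via (B,hash)
  {BD}: card=1200; try (D,hash)→2000, (D,nl_idx)→3600, (B,merge)→3900, (D,merge)→4100, (B,hash)→5600, (B,nl)→30100 …(+1); best=2000 via (D,hash)
  {CD}: card=7500; try (D,hash)→2000, (C,merge)→3900, (D,merge)→4100, (C,hash)→5600, (D,nl_idx)→9900, (C,nl)→30100 …(+1); best=2000 via (D,hash)
  {ABD}: card=8000; try (D,hash)→9600, (A,hash)→10400, (A,merge)→20400, (D,nl_idx)→28200, (D,merge)→31000, (D,nl)→206200 …(+1); best=9600 via (D,hash)
  {BCD}: card=90000; try (C,hash)→8600, (B,hash)→14900, (C,merge)→19400, (B,merge)→110000, (C,nl)→362000, (B,nl)→2252000; best=8600 via (C,hash)
  {ABCD}: card=600000; try (C,hash)→23000, (A,hash)→105800, (C,merge)→124600, (A,merge)→1632600, (C,nl)→2409600, (A,nl)→36008600; best=23000 via (C,hash)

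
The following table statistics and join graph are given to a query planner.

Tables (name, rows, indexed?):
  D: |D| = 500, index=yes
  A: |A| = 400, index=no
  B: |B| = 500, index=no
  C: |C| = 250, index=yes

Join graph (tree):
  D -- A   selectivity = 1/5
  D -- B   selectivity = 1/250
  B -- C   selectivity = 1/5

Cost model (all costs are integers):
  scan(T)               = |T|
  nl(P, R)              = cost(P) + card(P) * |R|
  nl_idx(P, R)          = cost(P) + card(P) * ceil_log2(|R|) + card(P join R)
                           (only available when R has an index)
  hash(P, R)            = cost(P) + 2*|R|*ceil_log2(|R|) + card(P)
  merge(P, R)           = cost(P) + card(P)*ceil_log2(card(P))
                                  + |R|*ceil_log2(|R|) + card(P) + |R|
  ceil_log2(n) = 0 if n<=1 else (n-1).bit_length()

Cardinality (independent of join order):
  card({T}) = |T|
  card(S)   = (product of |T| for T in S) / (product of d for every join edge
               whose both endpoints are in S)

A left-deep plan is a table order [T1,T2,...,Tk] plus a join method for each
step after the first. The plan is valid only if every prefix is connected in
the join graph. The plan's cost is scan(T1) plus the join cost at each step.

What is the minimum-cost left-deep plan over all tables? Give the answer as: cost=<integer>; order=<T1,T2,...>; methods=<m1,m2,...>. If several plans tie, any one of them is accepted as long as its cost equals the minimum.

cost=68200; order=B,D,C,A; methods=nl_idx,hash,hash

Selinger DP (subsets sized 1..n):
  {D}: scan cost=500, card=500
  {A}: scan cost=400, card=400
  {B}: scan cost=500, card=500
  {C}: scan cost=250, card=250
  {AD}: card=40000; try (A,hash)→8200, (D,merge)→9400, (A,merge)→9500, (D,hash)→9800, (D,nl_idx)→44000, (D,nl)→200400 …(+1); best=8200 via (A,hash)
  {BD}: card=1000; try (D,nl_idx)→6000, (D,hash)→10000, (B,hash)→10000, (D,merge)→10500, (B,merge)→10500, (D,nl)→250500 …(+1); best=6000 via (D,nl_idx)
  {BC}: card=25000; try (C,hash)→5000, (B,merge)→7500, (C,merge)→7750, (B,hash)→9500, (C,nl_idx)→29500, (B,nl)→125250 …(+1); best=5000 via (C,hash)
  {ABD}: card=80000; try (A,hash)→14200, (A,merge)→21000, (B,hash)→57200, (A,nl)→406000, (B,merge)→693200, (B,nl)→20008200; best=14200 via (A,hash)
  {BCD}: card=50000; try (C,hash)→11000, (C,merge)→19250, (D,hash)→39000, (C,nl_idx)→64000, (C,nl)→256000, (D,nl_idx)→280000 …(+2); best=11000 via (C,hash)
  {ABCD}: card=4000000; try (A,hash)→68200, (C,hash)→98200, (A,merge)→865000, (C,merge)→1456450, (C,nl_idx)→4654200, (A,nl)→20011000 …(+1); best=68200 via (A,hash)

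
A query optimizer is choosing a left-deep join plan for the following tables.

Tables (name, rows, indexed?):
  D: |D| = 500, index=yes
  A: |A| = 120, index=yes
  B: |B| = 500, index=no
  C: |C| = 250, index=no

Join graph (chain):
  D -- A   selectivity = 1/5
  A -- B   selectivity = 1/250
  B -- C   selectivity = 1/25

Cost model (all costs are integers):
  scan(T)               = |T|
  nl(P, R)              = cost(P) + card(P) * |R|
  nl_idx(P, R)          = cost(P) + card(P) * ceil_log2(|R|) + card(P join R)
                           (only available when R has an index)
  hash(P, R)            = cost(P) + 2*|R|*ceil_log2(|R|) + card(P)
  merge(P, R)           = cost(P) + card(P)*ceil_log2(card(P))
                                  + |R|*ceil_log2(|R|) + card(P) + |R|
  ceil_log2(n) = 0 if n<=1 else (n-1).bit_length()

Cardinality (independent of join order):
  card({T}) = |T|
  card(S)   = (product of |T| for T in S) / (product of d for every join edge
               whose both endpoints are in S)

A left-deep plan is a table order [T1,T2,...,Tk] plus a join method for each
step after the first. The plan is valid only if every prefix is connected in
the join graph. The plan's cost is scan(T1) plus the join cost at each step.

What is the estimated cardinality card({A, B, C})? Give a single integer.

Tables in S: A(120), B(500), C(250)
Edges inside S: A-B(d=250), B-C(d=25)
numerator = 120 * 500 * 250 = 15000000
denominator = 250 * 25 = 6250
card(S) = 15000000 / 6250 = 2400

2400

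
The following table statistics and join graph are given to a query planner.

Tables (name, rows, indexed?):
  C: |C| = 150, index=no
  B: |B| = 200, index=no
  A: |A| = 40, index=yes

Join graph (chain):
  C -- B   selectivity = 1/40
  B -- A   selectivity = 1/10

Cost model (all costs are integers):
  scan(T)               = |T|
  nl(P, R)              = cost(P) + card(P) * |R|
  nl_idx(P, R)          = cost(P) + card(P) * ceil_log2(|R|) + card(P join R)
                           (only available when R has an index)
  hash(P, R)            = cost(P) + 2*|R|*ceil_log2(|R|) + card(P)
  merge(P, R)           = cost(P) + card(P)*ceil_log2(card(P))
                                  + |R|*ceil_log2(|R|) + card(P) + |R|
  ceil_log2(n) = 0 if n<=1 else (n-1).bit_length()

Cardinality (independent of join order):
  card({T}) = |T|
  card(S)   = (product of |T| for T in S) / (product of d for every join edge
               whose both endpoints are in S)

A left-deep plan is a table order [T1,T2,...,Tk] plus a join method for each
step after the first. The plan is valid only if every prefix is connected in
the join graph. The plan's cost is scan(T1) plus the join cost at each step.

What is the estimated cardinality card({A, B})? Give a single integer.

Tables in S: A(40), B(200)
Edges inside S: B-A(d=10)
numerator = 40 * 200 = 8000
denominator = 10 = 10
card(S) = 8000 / 10 = 800

800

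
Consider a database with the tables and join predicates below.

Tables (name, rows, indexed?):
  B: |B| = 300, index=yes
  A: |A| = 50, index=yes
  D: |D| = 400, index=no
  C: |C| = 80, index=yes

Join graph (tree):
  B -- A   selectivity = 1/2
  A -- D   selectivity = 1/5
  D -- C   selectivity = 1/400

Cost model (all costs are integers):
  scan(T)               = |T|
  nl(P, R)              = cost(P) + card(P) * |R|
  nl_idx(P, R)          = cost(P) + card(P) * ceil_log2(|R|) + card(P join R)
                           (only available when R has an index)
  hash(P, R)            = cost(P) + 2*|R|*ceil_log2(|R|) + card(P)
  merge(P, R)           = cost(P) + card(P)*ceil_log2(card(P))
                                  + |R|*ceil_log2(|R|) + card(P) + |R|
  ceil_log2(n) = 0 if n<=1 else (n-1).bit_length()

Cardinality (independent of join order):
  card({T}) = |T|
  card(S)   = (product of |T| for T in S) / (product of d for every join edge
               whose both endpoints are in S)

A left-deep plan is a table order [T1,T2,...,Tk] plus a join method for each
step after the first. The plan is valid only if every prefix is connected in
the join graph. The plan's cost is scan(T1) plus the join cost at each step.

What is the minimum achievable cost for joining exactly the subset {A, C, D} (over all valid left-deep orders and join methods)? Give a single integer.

Selinger DP over subsets of {A,C,D}:
  {A}: scan cost=50, card=50
  {D}: scan cost=400, card=400
  {C}: scan cost=80, card=80
  {AD}: card=4000; try (A,hash)→1400, (D,merge)→4400, (A,merge)→4750, (A,nl_idx)→6800, (D,hash)→7300, (D,nl)→20050 …(+1); best=1400 via (A,hash)
  {CD}: card=80; try (C,hash)→1920, (C,nl_idx)→3280, (D,merge)→4720, (C,merge)→5040, (D,hash)→7360, (D,nl)→32080 …(+1); best=1920 via (C,hash)
  {ACD}: card=800; try (A,hash)→2600, (A,merge)→2910, (A,nl_idx)→3200, (A,nl)→5920, (C,hash)→6520, (C,nl_idx)→30200 …(+2); best=2600 via (A,hash)

2600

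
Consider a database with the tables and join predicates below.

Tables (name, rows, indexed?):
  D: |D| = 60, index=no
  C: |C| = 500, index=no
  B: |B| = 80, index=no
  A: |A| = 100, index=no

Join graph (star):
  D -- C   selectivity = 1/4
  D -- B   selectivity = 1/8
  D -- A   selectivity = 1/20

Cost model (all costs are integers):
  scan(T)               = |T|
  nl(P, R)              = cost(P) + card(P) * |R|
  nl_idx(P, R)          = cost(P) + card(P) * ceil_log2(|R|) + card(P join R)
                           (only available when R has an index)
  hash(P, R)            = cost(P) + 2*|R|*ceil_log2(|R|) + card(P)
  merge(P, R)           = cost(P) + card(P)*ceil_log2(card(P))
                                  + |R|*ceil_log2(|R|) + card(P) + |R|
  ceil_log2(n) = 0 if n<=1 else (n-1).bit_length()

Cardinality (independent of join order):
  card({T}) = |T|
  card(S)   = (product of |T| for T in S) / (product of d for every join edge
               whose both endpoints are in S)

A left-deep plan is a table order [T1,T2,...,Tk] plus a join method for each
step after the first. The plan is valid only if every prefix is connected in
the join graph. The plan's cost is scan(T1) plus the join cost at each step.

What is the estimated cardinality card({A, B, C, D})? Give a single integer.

Tables in S: A(100), B(80), C(500), D(60)
Edges inside S: D-C(d=4), D-B(d=8), D-A(d=20)
numerator = 100 * 80 * 500 * 60 = 240000000
denominator = 4 * 8 * 20 = 640
card(S) = 240000000 / 640 = 375000

375000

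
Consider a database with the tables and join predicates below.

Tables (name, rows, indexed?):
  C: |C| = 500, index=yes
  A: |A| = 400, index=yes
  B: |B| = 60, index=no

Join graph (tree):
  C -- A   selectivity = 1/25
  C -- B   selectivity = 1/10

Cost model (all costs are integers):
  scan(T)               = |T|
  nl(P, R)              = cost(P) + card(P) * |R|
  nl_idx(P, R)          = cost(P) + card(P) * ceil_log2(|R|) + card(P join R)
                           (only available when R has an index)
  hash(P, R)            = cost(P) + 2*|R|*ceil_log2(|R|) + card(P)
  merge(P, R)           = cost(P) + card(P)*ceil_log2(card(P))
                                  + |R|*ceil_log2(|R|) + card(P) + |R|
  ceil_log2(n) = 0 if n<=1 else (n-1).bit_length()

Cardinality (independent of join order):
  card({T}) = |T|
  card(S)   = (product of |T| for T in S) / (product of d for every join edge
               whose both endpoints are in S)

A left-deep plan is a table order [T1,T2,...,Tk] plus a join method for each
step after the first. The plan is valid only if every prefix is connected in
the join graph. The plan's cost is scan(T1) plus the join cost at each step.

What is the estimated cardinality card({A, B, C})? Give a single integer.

48000

Tables in S: A(400), B(60), C(500)
Edges inside S: C-A(d=25), C-B(d=10)
numerator = 400 * 60 * 500 = 12000000
denominator = 25 * 10 = 250
card(S) = 12000000 / 250 = 48000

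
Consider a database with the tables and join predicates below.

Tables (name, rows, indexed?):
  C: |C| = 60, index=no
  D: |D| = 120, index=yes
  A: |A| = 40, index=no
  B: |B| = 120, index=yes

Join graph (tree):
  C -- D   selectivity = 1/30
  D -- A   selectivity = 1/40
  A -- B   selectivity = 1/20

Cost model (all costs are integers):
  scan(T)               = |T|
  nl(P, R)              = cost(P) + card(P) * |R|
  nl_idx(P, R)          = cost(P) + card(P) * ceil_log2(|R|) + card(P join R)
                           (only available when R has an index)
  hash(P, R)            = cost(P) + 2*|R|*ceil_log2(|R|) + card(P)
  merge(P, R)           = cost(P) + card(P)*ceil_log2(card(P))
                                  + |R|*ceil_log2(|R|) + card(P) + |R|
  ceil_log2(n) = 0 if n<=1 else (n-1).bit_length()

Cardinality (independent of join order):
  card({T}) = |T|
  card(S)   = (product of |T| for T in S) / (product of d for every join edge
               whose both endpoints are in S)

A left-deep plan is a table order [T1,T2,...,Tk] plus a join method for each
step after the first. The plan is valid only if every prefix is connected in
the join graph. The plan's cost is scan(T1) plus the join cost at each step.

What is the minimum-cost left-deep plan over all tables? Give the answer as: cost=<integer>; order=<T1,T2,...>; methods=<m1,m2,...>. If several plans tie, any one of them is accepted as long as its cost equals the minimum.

Selinger DP (subsets sized 1..n):
  {C}: scan cost=60, card=60
  {D}: scan cost=120, card=120
  {A}: scan cost=40, card=40
  {B}: scan cost=120, card=120
  {CD}: card=240; try (D,nl_idx)→720, (C,hash)→960, (D,merge)→1440, (C,merge)→1500, (D,hash)→1800, (D,nl)→7260 …(+1); best=720 via (D,nl_idx)
  {AD}: card=120; try (D,nl_idx)→440, (A,hash)→720, (D,merge)→1280, (A,merge)→1360, (D,hash)→1760, (D,nl)→4840 …(+1); best=440 via (D,nl_idx)
  {AB}: card=240; try (B,nl_idx)→560, (A,hash)→720, (B,merge)→1280, (A,merge)→1360, (B,hash)→1760, (B,nl)→4840 …(+1); best=560 via (B,nl_idx)
  {ACD}: card=240; try (C,hash)→1280, (A,hash)→1440, (C,merge)→1820, (A,merge)→3160, (C,nl)→7640, (A,nl)→10320; best=1280 via (C,hash)
  {ABD}: card=720; try (B,nl_idx)→2000, (B,hash)→2240, (B,merge)→2360, (D,hash)→2480, (D,nl_idx)→2960, (D,merge)→3680 …(+2); best=2000 via (B,nl_idx)
  {ABCD}: card=1440; try (B,hash)→3200, (C,hash)→3440, (B,merge)→4400, (B,nl_idx)→4400, (C,merge)→10340, (B,nl)→30080 …(+1); best=3200 via (B,hash)

cost=3200; order=A,D,C,B; methods=nl_idx,hash,hash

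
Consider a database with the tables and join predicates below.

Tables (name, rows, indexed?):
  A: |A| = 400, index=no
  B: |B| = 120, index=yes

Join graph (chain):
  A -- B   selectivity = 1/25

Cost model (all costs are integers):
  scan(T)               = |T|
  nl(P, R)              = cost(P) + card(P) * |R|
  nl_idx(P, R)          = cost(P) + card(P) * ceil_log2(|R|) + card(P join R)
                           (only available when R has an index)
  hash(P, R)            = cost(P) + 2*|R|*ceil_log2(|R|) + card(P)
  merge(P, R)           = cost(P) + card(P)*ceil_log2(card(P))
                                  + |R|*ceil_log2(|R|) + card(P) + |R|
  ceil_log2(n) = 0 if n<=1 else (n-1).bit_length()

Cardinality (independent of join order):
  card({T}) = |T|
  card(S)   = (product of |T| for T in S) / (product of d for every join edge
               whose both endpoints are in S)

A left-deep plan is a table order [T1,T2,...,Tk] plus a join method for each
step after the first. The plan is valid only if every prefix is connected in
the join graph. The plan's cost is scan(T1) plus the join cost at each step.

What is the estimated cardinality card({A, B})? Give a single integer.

1920

Tables in S: A(400), B(120)
Edges inside S: A-B(d=25)
numerator = 400 * 120 = 48000
denominator = 25 = 25
card(S) = 48000 / 25 = 1920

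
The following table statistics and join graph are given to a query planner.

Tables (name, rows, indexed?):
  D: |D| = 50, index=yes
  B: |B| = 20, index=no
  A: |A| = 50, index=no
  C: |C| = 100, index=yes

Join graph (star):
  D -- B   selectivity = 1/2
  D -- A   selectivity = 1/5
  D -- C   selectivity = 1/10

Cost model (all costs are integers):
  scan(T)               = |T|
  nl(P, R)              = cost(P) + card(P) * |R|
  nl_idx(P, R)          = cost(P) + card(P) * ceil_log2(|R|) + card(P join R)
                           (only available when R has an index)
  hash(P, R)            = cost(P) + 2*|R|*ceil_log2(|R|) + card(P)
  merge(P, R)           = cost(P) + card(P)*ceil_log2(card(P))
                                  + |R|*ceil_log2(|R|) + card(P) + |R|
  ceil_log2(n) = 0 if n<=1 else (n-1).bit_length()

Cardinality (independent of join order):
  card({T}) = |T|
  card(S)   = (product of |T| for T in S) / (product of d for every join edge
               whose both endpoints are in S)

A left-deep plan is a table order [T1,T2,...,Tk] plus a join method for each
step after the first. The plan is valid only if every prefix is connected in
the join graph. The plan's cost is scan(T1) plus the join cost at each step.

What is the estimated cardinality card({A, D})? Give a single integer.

Tables in S: A(50), D(50)
Edges inside S: D-A(d=5)
numerator = 50 * 50 = 2500
denominator = 5 = 5
card(S) = 2500 / 5 = 500

500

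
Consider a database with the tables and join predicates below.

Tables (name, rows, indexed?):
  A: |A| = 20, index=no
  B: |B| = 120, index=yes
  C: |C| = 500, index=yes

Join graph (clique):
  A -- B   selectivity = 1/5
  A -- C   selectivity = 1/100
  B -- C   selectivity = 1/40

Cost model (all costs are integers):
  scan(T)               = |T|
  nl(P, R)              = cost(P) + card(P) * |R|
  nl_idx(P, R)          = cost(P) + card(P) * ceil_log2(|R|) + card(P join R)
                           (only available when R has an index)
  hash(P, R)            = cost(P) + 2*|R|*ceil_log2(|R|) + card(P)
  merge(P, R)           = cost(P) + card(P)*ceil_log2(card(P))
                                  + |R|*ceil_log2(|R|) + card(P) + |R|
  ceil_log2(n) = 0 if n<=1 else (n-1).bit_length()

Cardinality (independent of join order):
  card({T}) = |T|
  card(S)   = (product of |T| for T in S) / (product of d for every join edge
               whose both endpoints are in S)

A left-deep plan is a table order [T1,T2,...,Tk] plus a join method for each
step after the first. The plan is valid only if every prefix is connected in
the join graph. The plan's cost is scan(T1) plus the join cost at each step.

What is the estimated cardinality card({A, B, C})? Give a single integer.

Tables in S: A(20), B(120), C(500)
Edges inside S: A-B(d=5), A-C(d=100), B-C(d=40)
numerator = 20 * 120 * 500 = 1200000
denominator = 5 * 100 * 40 = 20000
card(S) = 1200000 / 20000 = 60

60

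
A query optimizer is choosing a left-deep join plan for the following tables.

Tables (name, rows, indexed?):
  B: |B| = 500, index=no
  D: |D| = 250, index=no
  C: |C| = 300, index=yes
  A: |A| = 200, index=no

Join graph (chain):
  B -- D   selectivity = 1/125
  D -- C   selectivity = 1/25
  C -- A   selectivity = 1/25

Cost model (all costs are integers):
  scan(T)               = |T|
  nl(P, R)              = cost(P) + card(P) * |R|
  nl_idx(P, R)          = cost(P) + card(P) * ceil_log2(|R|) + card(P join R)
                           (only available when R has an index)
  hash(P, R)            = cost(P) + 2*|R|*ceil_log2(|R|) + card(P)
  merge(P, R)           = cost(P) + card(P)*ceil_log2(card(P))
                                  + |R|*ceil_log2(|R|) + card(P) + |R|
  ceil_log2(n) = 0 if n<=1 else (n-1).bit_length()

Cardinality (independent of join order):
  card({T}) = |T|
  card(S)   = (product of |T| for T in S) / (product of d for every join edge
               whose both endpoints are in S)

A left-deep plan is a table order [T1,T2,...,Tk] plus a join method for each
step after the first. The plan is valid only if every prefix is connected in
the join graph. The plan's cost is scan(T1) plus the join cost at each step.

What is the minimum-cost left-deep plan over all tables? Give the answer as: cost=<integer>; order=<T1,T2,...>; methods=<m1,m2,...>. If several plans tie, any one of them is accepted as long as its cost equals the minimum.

cost=26600; order=B,D,C,A; methods=hash,hash,hash

Selinger DP (subsets sized 1..n):
  {B}: scan cost=500, card=500
  {D}: scan cost=250, card=250
  {C}: scan cost=300, card=300
  {A}: scan cost=200, card=200
  {BD}: card=1000; try (D,hash)→5000, (B,merge)→7500, (D,merge)→7750, (B,hash)→9500, (B,nl)→125250, (D,nl)→125500; best=5000 via (D,hash)
  {CD}: card=3000; try (D,hash)→4600, (C,merge)→5500, (C,nl_idx)→5500, (D,merge)→5550, (C,hash)→5900, (C,nl)→75250 …(+1); best=4600 via (D,hash)
  {AC}: card=2400; try (A,hash)→3800, (C,nl_idx)→4400, (C,merge)→5000, (A,merge)→5100, (C,hash)→5800, (C,nl)→60200 …(+1); best=3800 via (A,hash)
  {BCD}: card=12000; try (C,hash)→11400, (B,hash)→16600, (C,merge)→19000, (C,nl_idx)→26000, (B,merge)→48600, (C,nl)→305000 …(+1); best=11400 via (C,hash)
  {ACD}: card=24000; try (D,hash)→10200, (A,hash)→10800, (D,merge)→37250, (A,merge)→45400, (D,nl)→603800, (A,nl)→604600; best=10200 via (D,hash)
  {ABCD}: card=96000; try (A,hash)→26600, (B,hash)→43200, (A,merge)→193200, (B,merge)→399200, (A,nl)→2411400, (B,nl)→12010200; best=26600 via (A,hash)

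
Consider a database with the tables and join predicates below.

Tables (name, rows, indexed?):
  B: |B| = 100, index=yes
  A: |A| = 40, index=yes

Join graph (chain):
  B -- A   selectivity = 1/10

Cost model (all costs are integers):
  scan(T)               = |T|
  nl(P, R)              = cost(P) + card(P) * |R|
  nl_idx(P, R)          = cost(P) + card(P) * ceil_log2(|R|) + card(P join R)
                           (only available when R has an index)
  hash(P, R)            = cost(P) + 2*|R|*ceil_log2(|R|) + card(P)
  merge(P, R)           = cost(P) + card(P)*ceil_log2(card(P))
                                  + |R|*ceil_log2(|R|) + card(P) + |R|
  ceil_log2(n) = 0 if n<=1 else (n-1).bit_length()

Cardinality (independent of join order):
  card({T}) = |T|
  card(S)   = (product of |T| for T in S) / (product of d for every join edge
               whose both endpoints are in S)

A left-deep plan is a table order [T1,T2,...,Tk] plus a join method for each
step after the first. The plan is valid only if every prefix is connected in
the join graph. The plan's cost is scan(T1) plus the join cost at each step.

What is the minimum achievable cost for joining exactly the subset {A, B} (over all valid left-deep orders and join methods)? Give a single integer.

680

Selinger DP over subsets of {A,B}:
  {B}: scan cost=100, card=100
  {A}: scan cost=40, card=40
  {AB}: card=400; try (A,hash)→680, (B,nl_idx)→720, (A,nl_idx)→1100, (B,merge)→1120, (A,merge)→1180, (B,hash)→1480 …(+2); best=680 via (A,hash)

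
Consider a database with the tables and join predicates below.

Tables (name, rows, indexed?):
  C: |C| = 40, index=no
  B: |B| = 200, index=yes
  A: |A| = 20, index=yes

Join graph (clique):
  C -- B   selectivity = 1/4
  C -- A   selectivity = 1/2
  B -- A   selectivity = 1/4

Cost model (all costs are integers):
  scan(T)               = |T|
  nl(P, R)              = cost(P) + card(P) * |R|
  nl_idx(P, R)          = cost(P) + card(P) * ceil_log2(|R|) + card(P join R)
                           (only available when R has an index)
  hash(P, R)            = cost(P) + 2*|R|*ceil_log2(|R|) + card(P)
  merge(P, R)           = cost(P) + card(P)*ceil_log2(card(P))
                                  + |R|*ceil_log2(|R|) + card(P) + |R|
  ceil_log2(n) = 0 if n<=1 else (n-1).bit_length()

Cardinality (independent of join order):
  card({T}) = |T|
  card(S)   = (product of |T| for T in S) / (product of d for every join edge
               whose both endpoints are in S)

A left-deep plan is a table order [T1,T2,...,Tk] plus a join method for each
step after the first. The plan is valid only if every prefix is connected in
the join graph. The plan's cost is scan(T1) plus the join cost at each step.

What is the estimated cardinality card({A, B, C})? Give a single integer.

5000

Tables in S: A(20), B(200), C(40)
Edges inside S: C-B(d=4), C-A(d=2), B-A(d=4)
numerator = 20 * 200 * 40 = 160000
denominator = 4 * 2 * 4 = 32
card(S) = 160000 / 32 = 5000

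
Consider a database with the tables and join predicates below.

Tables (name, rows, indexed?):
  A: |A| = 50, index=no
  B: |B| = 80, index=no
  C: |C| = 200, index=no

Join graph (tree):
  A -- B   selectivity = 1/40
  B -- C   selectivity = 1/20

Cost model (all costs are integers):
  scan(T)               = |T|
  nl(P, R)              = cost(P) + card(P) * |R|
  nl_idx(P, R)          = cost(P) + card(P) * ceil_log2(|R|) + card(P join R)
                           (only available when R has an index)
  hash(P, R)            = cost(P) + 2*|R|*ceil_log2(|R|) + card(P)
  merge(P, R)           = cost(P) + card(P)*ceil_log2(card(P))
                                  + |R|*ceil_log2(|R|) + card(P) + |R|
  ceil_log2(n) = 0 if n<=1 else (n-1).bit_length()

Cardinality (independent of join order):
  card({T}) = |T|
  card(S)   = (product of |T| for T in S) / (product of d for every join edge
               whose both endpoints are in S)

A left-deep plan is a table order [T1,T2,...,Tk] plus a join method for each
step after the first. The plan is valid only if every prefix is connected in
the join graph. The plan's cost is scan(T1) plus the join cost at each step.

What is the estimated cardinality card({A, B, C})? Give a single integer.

Tables in S: A(50), B(80), C(200)
Edges inside S: A-B(d=40), B-C(d=20)
numerator = 50 * 80 * 200 = 800000
denominator = 40 * 20 = 800
card(S) = 800000 / 800 = 1000

1000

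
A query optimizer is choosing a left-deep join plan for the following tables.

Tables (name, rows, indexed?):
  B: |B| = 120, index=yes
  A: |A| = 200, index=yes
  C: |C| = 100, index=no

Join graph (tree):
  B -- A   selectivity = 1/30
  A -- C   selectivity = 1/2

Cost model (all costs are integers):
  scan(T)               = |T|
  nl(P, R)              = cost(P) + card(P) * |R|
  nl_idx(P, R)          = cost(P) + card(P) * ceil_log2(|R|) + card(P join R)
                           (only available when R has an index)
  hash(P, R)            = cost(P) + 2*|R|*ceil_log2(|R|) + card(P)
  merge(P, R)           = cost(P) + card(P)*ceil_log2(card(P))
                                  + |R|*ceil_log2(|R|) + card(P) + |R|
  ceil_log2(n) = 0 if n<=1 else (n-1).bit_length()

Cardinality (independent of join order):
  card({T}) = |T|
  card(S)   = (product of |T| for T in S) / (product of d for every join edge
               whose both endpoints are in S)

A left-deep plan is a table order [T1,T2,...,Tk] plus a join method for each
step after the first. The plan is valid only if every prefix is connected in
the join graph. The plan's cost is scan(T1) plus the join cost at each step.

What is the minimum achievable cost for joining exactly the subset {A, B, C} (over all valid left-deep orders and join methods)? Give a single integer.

4080

Selinger DP over subsets of {A,B,C}:
  {B}: scan cost=120, card=120
  {A}: scan cost=200, card=200
  {C}: scan cost=100, card=100
  {AB}: card=800; try (A,nl_idx)→1880, (B,hash)→2080, (B,nl_idx)→2400, (A,merge)→2880, (B,merge)→2960, (A,hash)→3440 …(+2); best=1880 via (A,nl_idx)
  {AC}: card=10000; try (C,hash)→1800, (A,merge)→2700, (C,merge)→2800, (A,hash)→3400, (A,nl_idx)→10900, (A,nl)→20100 …(+1); best=1800 via (C,hash)
  {ABC}: card=40000; try (C,hash)→4080, (C,merge)→11480, (B,hash)→13480, (C,nl)→81880, (B,nl_idx)→111800, (B,merge)→152760 …(+1); best=4080 via (C,hash)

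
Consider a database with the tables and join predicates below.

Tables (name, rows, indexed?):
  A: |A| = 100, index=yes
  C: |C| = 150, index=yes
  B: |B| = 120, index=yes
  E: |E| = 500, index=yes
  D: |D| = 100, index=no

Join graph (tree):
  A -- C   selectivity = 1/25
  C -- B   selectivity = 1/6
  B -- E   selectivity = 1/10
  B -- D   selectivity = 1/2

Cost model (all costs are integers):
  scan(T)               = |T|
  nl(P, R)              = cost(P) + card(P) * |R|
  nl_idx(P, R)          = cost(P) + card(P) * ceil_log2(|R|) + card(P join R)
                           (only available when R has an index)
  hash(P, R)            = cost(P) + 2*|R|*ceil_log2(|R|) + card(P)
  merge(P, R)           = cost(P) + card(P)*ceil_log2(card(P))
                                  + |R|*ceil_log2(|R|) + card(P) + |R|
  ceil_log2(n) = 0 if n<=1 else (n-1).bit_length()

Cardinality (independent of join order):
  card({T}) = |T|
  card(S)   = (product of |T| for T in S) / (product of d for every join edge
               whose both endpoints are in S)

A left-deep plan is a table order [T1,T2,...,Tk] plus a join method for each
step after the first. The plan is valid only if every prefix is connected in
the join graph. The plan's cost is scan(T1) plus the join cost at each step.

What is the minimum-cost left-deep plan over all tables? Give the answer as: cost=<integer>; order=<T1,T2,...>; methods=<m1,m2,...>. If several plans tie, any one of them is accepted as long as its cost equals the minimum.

Selinger DP (subsets sized 1..n):
  {A}: scan cost=100, card=100
  {C}: scan cost=150, card=150
  {B}: scan cost=120, card=120
  {E}: scan cost=500, card=500
  {D}: scan cost=100, card=100
  {AC}: card=600; try (C,nl_idx)→1500, (A,hash)→1700, (A,nl_idx)→1800, (C,merge)→2250, (A,merge)→2300, (C,hash)→2600 …(+2); best=1500 via (C,nl_idx)
  {BC}: card=3000; try (B,hash)→1980, (C,merge)→2430, (B,merge)→2460, (C,hash)→2640, (C,nl_idx)→4080, (B,nl_idx)→4200 …(+2); best=1980 via (B,hash)
  {BE}: card=6000; try (B,hash)→2680, (E,merge)→6080, (B,merge)→6460, (E,nl_idx)→7200, (E,hash)→9240, (B,nl_idx)→10000 …(+2); best=2680 via (B,hash)
  {BD}: card=6000; try (D,hash)→1640, (B,merge)→1860, (D,merge)→1880, (B,hash)→1880, (B,nl_idx)→6800, (B,nl)→12100 …(+1); best=1640 via (D,hash)
  {ABC}: card=12000; try (B,hash)→3780, (A,hash)→6380, (B,merge)→9060, (B,nl_idx)→17700, (A,nl_idx)→34980, (A,merge)→41780 …(+2); best=3780 via (B,hash)
  {BCE}: card=150000; try (C,hash)→11080, (E,hash)→13980, (E,merge)→45980, (C,merge)→88030, (E,nl_idx)→178980, (C,nl_idx)→200680 …(+2); best=11080 via (C,hash)
  {BCD}: card=150000; try (D,hash)→6380, (C,hash)→10040, (D,merge)→41780, (C,merge)→86990, (C,nl_idx)→199640, (D,nl)→301980 …(+1); best=6380 via (D,hash)
  {BDE}: card=300000; try (D,hash)→10080, (E,hash)→16640, (D,merge)→87480, (E,merge)→90640, (E,nl_idx)→355640, (D,nl)→602680 …(+1); best=10080 via (D,hash)
  {ABCE}: card=600000; try (E,hash)→24780, (A,hash)→162480, (E,merge)→188780, (E,nl_idx)→711780, (A,nl_idx)→1661080, (A,merge)→2861880 …(+2); best=24780 via (E,hash)
  {ABCD}: card=600000; try (D,hash)→17180, (A,hash)→157780, (D,merge)→184580, (D,nl)→1203780, (A,nl_idx)→1656380, (A,merge)→2857180 …(+1); best=17180 via (D,hash)
  {BCDE}: card=7500000; try (D,hash)→162480, (E,hash)→165380, (C,hash)→312480, (E,merge)→2861380, (D,merge)→2861880, (C,merge)→6011430 …(+5); best=162480 via (D,hash)
  {ABCDE}: card=30000000; try (E,hash)→626180, (D,hash)→626180, (A,hash)→7663880, (E,merge)→12622180, (D,merge)→12625580, (E,nl_idx)→35417180 …(+5); best=626180 via (E,hash)

cost=626180; order=A,C,B,D,E; methods=nl_idx,hash,hash,hash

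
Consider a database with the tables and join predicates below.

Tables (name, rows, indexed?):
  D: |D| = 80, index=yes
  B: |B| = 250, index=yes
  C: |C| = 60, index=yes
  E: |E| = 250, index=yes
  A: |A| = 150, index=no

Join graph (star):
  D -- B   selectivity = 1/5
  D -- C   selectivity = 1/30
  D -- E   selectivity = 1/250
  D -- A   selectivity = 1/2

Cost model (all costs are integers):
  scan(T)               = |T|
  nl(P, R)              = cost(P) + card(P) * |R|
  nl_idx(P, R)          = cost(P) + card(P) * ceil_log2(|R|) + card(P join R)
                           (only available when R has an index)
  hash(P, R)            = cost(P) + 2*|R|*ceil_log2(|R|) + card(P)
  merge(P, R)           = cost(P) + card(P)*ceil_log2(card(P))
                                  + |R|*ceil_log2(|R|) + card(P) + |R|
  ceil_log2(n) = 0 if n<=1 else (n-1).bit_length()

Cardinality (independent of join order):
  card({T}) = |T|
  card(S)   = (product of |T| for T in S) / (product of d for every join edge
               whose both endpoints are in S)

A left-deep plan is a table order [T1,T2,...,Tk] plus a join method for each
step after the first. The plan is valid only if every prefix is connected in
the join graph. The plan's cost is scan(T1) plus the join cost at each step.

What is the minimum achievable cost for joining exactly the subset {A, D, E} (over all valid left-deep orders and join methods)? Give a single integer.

Selinger DP over subsets of {A,D,E}:
  {D}: scan cost=80, card=80
  {E}: scan cost=250, card=250
  {A}: scan cost=150, card=150
  {DE}: card=80; try (E,nl_idx)→800, (D,hash)→1620, (D,nl_idx)→2080, (E,merge)→2970, (D,merge)→3140, (E,hash)→4160 …(+2); best=800 via (E,nl_idx)
  {AD}: card=6000; try (D,hash)→1420, (A,merge)→2070, (D,merge)→2140, (A,hash)→2560, (D,nl_idx)→7200, (A,nl)→12080 …(+1); best=1420 via (D,hash)
  {ADE}: card=6000; try (A,merge)→2790, (A,hash)→3280, (E,hash)→11420, (A,nl)→12800, (E,nl_idx)→55420, (E,merge)→87670 …(+1); best=2790 via (A,merge)

2790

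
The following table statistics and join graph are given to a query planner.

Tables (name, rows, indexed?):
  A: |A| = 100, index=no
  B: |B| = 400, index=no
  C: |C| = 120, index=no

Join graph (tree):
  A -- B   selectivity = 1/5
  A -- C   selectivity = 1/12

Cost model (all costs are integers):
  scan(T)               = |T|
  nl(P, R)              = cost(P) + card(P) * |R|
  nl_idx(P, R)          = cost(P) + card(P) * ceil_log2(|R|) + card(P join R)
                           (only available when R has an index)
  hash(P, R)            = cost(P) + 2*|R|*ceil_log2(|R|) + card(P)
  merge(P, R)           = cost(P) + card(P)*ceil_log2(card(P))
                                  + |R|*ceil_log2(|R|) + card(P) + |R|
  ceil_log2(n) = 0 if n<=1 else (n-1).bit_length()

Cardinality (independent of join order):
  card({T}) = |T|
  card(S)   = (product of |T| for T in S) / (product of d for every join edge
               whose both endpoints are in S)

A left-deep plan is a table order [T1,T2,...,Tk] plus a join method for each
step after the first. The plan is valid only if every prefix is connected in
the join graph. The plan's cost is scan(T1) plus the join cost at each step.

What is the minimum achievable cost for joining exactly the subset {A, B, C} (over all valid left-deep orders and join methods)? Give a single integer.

9840

Selinger DP over subsets of {A,B,C}:
  {A}: scan cost=100, card=100
  {B}: scan cost=400, card=400
  {C}: scan cost=120, card=120
  {AB}: card=8000; try (A,hash)→2200, (B,merge)→4900, (A,merge)→5200, (B,hash)→7400, (B,nl)→40100, (A,nl)→40400; best=2200 via (A,hash)
  {AC}: card=1000; try (A,hash)→1640, (C,merge)→1860, (C,hash)→1880, (A,merge)→1880, (C,nl)→12100, (A,nl)→12120; best=1640 via (A,hash)
  {ABC}: card=80000; try (B,hash)→9840, (C,hash)→11880, (B,merge)→16640, (C,merge)→115160, (B,nl)→401640, (C,nl)→962200; best=9840 via (B,hash)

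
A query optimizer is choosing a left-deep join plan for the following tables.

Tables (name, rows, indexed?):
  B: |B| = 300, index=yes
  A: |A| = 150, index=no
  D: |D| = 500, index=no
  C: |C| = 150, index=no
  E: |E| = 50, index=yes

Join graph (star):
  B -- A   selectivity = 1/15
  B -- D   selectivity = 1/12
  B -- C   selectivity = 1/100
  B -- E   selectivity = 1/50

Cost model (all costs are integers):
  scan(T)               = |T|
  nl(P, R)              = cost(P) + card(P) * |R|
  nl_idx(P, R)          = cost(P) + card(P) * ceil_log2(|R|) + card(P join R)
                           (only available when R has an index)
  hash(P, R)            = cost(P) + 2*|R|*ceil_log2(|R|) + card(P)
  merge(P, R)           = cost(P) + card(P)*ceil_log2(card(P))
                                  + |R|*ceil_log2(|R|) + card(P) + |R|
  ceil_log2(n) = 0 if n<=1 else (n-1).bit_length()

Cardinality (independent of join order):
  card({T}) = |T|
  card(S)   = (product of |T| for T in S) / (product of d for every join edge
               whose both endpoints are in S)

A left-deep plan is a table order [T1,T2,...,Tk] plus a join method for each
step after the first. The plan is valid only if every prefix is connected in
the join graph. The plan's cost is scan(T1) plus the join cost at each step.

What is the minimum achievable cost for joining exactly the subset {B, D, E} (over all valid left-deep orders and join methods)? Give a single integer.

Selinger DP over subsets of {B,D,E}:
  {B}: scan cost=300, card=300
  {D}: scan cost=500, card=500
  {E}: scan cost=50, card=50
  {BD}: card=12500; try (B,hash)→6400, (D,merge)→8300, (B,merge)→8500, (D,hash)→9600, (B,nl_idx)→17500, (D,nl)→150300 …(+1); best=6400 via (B,hash)
  {BE}: card=300; try (B,nl_idx)→800, (E,hash)→1200, (E,nl_idx)→2400, (B,merge)→3400, (E,merge)→3650, (B,hash)→5500 …(+2); best=800 via (B,nl_idx)
  {BDE}: card=12500; try (D,merge)→8800, (D,hash)→10100, (E,hash)→19500, (E,nl_idx)→93900, (D,nl)→150800, (E,merge)→194250 …(+1); best=8800 via (D,merge)

8800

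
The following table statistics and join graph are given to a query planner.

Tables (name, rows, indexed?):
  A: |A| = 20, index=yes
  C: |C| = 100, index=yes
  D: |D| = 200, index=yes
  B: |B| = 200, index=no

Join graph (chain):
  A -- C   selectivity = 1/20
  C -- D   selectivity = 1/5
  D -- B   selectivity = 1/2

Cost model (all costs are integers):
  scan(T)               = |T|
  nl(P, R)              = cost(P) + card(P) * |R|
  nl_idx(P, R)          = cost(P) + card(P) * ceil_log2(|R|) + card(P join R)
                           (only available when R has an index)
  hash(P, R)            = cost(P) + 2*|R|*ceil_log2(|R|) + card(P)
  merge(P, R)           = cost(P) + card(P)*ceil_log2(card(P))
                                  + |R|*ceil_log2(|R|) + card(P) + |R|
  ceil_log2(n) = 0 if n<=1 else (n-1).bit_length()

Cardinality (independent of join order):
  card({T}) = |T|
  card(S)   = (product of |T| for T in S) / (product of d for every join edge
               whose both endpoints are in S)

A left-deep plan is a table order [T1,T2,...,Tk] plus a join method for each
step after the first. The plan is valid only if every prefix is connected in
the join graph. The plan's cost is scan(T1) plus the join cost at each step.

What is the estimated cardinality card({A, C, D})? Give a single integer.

Tables in S: A(20), C(100), D(200)
Edges inside S: A-C(d=20), C-D(d=5)
numerator = 20 * 100 * 200 = 400000
denominator = 20 * 5 = 100
card(S) = 400000 / 100 = 4000

4000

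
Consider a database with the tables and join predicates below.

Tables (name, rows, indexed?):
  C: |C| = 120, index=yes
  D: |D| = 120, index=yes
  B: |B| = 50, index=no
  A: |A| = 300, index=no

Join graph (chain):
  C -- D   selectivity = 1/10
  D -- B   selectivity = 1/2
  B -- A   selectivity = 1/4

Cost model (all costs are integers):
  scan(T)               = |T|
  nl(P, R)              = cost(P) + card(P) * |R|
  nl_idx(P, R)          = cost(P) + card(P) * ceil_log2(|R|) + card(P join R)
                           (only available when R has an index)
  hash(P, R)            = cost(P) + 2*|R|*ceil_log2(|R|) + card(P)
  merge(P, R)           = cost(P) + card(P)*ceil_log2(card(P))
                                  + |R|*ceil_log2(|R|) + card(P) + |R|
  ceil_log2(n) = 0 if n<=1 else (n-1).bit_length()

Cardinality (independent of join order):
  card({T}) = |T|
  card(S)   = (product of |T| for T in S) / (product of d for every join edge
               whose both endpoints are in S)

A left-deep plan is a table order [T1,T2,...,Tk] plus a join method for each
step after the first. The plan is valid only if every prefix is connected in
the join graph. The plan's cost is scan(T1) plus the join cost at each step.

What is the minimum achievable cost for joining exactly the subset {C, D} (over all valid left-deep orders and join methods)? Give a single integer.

1920

Selinger DP over subsets of {C,D}:
  {C}: scan cost=120, card=120
  {D}: scan cost=120, card=120
  {CD}: card=1440; try (D,hash)→1920, (C,hash)→1920, (D,merge)→2040, (C,merge)→2040, (D,nl_idx)→2400, (C,nl_idx)→2400 …(+2); best=1920 via (D,hash)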